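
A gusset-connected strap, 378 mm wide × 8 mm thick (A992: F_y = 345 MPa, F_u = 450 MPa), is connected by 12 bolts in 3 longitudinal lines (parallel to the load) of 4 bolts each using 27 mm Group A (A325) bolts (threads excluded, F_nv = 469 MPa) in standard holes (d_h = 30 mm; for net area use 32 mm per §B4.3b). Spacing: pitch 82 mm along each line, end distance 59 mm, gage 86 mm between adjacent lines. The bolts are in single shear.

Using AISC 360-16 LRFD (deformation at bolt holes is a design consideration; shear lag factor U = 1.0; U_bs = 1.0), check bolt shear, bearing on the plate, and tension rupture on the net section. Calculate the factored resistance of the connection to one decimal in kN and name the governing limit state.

761.4 kN (net-section rupture governs)

Bolt shear: A_b = π(27)²/4 = 572.56 mm². φR_n = 0.75 × 469 × 572.56 × 12 × 1 = 2416.8 kN.
Bearing (8 mm plate, F_u = 450 MPa): end bolts L_c = 59 − 30/2 = 44, R_n = min(1.2×44×8×450, 2.4×27×8×450) = 190.08 kN/bolt; interior L_c = 82 − 30 = 52, R_n = 224.64 kN/bolt. φR_n = 0.75 × (3×190.08 + 9×224.64) = 1944.0 kN.
Tension rupture (net): A_n = (378 − 3×32)×8 = 2256 mm² (U = 1.0, A_e = A_n). φR_n = 0.75 × 450 × 2256 = 761.4 kN.
Governing: min(2416.8, 1944.0, 761.4) = 761.4 kN → net-section rupture.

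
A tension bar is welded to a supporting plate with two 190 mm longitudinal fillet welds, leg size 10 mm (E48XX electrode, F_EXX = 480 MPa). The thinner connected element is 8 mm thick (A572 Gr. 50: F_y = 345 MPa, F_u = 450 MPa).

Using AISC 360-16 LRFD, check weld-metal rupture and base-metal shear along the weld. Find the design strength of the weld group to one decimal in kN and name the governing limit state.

Weld metal: throat = 0.707×10 = 7.07 mm, L = 2×190 = 380 mm. φR_n = 0.75 × 0.6 × 480 × 7.07 × 380 = 580.3 kN.
Base metal shear (8 mm plate): yield φR_n = 1.0×0.6×345×8×380 = 629.3 kN; rupture φR_n = 0.75×0.6×450×8×380 = 615.6 kN; take 615.6 kN (rupture).
Governing: min(580.3, 615.6) = 580.3 kN → weld metal.

580.3 kN (weld metal governs)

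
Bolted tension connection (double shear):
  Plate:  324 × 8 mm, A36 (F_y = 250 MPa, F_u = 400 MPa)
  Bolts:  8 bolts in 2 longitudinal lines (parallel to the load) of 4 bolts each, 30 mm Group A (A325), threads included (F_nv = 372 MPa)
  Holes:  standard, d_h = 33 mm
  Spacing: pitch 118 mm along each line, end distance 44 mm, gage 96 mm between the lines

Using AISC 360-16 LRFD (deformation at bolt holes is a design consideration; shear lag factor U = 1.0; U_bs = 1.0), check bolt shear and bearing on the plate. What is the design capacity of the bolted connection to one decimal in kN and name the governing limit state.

1195.2 kN (bearing governs)

Bolt shear: A_b = π(30)²/4 = 706.86 mm². φR_n = 0.75 × 372 × 706.86 × 8 × 2 = 3155.4 kN.
Bearing (8 mm plate, F_u = 400 MPa): end bolts L_c = 44 − 33/2 = 27.5, R_n = min(1.2×27.5×8×400, 2.4×30×8×400) = 105.6 kN/bolt; interior L_c = 118 − 33 = 85, R_n = 230.4 kN/bolt. φR_n = 0.75 × (2×105.6 + 6×230.4) = 1195.2 kN.
Governing: min(3155.4, 1195.2) = 1195.2 kN → bearing.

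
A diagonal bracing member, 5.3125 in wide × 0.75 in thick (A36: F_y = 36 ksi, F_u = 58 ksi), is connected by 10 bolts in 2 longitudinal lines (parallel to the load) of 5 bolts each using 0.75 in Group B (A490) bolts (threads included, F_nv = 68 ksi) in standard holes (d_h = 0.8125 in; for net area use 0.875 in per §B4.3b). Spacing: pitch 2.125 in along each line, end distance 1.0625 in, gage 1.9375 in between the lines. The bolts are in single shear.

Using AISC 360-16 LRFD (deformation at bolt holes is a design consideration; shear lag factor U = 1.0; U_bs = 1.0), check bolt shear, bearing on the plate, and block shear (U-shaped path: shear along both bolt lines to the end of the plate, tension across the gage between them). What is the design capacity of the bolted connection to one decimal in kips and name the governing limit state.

225.3 kips (bolt shear governs)

Bolt shear: A_b = π(0.75)²/4 = 0.44179 in². φR_n = 0.75 × 68 × 0.44179 × 10 × 1 = 225.3 kips.
Bearing (0.75 in plate, F_u = 58 ksi): end bolts L_c = 1.0625 − 0.8125/2 = 0.65625, R_n = min(1.2×0.65625×0.75×58, 2.4×0.75×0.75×58) = 34.256 kips/bolt; interior L_c = 2.125 − 0.8125 = 1.3125, R_n = 68.513 kips/bolt. φR_n = 0.75 × (2×34.256 + 8×68.513) = 462.5 kips.
Block shear: shear path 2×[1.0625+4×2.125] = 2×9.5625 in, A_gv = 14.344, A_nv = 2×(9.5625 − 4.5×0.875)×0.75 = 8.4375 in²; tension across gage: (1.9375 − 1×0.875)×0.75 = 0.79688 in². R_n = min(0.6×58×8.4375, 0.6×36×14.344) + 1.0×58×0.79688 = min(293.63, 309.83) + 46.219 = 339.85 kips. φR_n = 0.75 × 339.85 = 254.9 kips.
Governing: min(225.3, 462.5, 254.9) = 225.3 kips → bolt shear.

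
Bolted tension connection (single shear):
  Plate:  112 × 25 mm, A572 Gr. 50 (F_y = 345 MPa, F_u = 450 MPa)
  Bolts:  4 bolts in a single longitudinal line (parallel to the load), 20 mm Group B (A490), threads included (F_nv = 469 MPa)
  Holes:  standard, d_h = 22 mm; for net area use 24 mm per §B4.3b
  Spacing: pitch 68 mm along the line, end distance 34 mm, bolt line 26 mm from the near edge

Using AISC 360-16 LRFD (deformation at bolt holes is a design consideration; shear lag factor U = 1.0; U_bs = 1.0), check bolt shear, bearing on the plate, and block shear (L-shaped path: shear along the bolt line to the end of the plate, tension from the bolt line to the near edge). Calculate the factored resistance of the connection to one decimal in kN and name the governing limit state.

442.0 kN (bolt shear governs)

Bolt shear: A_b = π(20)²/4 = 314.16 mm². φR_n = 0.75 × 469 × 314.16 × 4 × 1 = 442.0 kN.
Bearing (25 mm plate, F_u = 450 MPa): end bolts L_c = 34 − 22/2 = 23, R_n = min(1.2×23×25×450, 2.4×20×25×450) = 310.5 kN/bolt; interior L_c = 68 − 22 = 46, R_n = 540 kN/bolt. φR_n = 0.75 × (1×310.5 + 3×540) = 1447.9 kN.
Block shear: shear path 1×[34+3×68] = 1×238 mm, A_gv = 5950, A_nv = 1×(238 − 3.5×24)×25 = 3850 mm²; tension to near edge: (26 − 0.5×24)×25 = 350 mm². R_n = min(0.6×450×3850, 0.6×345×5950) + 1.0×450×350 = min(1039.5, 1231.7) + 157.5 = 1197 kN. φR_n = 0.75 × 1197 = 897.8 kN.
Governing: min(442.0, 1447.9, 897.8) = 442.0 kN → bolt shear.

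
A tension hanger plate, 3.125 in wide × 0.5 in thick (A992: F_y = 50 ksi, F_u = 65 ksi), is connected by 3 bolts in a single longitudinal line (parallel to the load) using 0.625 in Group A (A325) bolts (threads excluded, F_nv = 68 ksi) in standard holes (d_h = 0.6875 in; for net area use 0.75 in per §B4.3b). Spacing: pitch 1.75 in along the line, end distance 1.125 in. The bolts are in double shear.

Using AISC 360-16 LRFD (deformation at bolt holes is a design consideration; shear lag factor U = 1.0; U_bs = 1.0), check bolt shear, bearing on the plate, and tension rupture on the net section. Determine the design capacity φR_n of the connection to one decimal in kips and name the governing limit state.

Bolt shear: A_b = π(0.625)²/4 = 0.3068 in². φR_n = 0.75 × 68 × 0.3068 × 3 × 2 = 93.9 kips.
Bearing (0.5 in plate, F_u = 65 ksi): end bolts L_c = 1.125 − 0.6875/2 = 0.78125, R_n = min(1.2×0.78125×0.5×65, 2.4×0.625×0.5×65) = 30.469 kips/bolt; interior L_c = 1.75 − 0.6875 = 1.0625, R_n = 41.438 kips/bolt. φR_n = 0.75 × (1×30.469 + 2×41.438) = 85.0 kips.
Tension rupture (net): A_n = (3.125 − 1×0.75)×0.5 = 1.1875 in² (U = 1.0, A_e = A_n). φR_n = 0.75 × 65 × 1.1875 = 57.9 kips.
Governing: min(93.9, 85.0, 57.9) = 57.9 kips → net-section rupture.

57.9 kips (net-section rupture governs)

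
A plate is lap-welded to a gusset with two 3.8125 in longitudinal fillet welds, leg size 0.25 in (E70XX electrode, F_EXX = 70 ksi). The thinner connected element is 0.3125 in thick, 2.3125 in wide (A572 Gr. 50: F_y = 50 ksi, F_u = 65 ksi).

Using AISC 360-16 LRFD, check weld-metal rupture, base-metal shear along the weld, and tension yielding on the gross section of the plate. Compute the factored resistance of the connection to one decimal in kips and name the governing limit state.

32.5 kips (gross-section yield governs)

Weld metal: throat = 0.707×0.25 = 0.17675 in, L = 2×3.8125 = 7.625 in. φR_n = 0.75 × 0.6 × 70 × 0.17675 × 7.625 = 42.5 kips.
Base metal shear (0.3125 in plate): yield φR_n = 1.0×0.6×50×0.3125×7.625 = 71.5 kips; rupture φR_n = 0.75×0.6×65×0.3125×7.625 = 69.7 kips; take 69.7 kips (rupture).
Tension yield (gross): A_g = 2.3125×0.3125 = 0.72266 in². φR_n = 0.90 × 50 × 0.72266 = 32.5 kips.
Governing: min(42.5, 69.7, 32.5) = 32.5 kips → gross-section yield.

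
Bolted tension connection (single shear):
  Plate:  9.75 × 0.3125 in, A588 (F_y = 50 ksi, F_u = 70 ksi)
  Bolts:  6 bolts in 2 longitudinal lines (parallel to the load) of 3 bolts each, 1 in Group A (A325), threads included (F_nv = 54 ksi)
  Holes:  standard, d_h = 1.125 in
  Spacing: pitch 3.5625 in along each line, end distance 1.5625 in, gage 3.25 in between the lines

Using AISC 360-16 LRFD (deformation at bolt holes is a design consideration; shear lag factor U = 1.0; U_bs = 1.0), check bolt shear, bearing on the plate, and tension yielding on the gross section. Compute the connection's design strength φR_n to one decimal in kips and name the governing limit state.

Bolt shear: A_b = π(1)²/4 = 0.7854 in². φR_n = 0.75 × 54 × 0.7854 × 6 × 1 = 190.9 kips.
Bearing (0.3125 in plate, F_u = 70 ksi): end bolts L_c = 1.5625 − 1.125/2 = 1, R_n = min(1.2×1×0.3125×70, 2.4×1×0.3125×70) = 26.25 kips/bolt; interior L_c = 3.5625 − 1.125 = 2.4375, R_n = 52.5 kips/bolt. φR_n = 0.75 × (2×26.25 + 4×52.5) = 196.9 kips.
Tension yield (gross): A_g = 9.75×0.3125 = 3.0469 in². φR_n = 0.90 × 50 × 3.0469 = 137.1 kips.
Governing: min(190.9, 196.9, 137.1) = 137.1 kips → gross-section yield.

137.1 kips (gross-section yield governs)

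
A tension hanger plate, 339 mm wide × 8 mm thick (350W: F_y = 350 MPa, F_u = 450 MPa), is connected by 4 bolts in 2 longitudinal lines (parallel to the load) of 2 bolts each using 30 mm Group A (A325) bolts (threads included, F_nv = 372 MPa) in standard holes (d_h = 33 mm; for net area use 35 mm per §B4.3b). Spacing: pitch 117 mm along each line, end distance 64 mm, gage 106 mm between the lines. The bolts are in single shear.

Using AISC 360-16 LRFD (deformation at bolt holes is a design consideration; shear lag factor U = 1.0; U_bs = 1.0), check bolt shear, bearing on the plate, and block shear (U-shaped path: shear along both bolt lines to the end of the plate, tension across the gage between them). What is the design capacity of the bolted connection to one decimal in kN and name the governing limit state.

Bolt shear: A_b = π(30)²/4 = 706.86 mm². φR_n = 0.75 × 372 × 706.86 × 4 × 1 = 788.9 kN.
Bearing (8 mm plate, F_u = 450 MPa): end bolts L_c = 64 − 33/2 = 47.5, R_n = min(1.2×47.5×8×450, 2.4×30×8×450) = 205.2 kN/bolt; interior L_c = 117 − 33 = 84, R_n = 259.2 kN/bolt. φR_n = 0.75 × (2×205.2 + 2×259.2) = 696.6 kN.
Block shear: shear path 2×[64+1×117] = 2×181 mm, A_gv = 2896, A_nv = 2×(181 − 1.5×35)×8 = 2056 mm²; tension across gage: (106 − 1×35)×8 = 568 mm². R_n = min(0.6×450×2056, 0.6×350×2896) + 1.0×450×568 = min(555.12, 608.16) + 255.6 = 810.72 kN. φR_n = 0.75 × 810.72 = 608.0 kN.
Governing: min(788.9, 696.6, 608.0) = 608.0 kN → block shear.

608.0 kN (block shear governs)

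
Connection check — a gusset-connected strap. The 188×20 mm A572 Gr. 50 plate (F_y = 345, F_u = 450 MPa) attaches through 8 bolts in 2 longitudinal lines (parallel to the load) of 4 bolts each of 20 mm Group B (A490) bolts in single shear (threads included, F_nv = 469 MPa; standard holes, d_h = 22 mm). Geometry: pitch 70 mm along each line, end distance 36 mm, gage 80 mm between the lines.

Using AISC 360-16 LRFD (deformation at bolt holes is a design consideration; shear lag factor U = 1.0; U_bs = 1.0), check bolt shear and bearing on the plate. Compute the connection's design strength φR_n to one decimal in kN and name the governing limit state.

Bolt shear: A_b = π(20)²/4 = 314.16 mm². φR_n = 0.75 × 469 × 314.16 × 8 × 1 = 884.0 kN.
Bearing (20 mm plate, F_u = 450 MPa): end bolts L_c = 36 − 22/2 = 25, R_n = min(1.2×25×20×450, 2.4×20×20×450) = 270 kN/bolt; interior L_c = 70 − 22 = 48, R_n = 432 kN/bolt. φR_n = 0.75 × (2×270 + 6×432) = 2349.0 kN.
Governing: min(884.0, 2349.0) = 884.0 kN → bolt shear.

884.0 kN (bolt shear governs)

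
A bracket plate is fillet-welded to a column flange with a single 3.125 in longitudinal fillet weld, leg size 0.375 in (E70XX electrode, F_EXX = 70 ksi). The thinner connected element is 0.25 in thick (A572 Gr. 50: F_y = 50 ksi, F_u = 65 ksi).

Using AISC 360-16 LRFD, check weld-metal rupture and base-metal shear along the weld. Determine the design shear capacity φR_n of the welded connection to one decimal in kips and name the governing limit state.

22.9 kips (base-metal shear governs)

Weld metal: throat = 0.707×0.375 = 0.26513 in, L = 3.125 in. φR_n = 0.75 × 0.6 × 70 × 0.26513 × 3.125 = 26.1 kips.
Base metal shear (0.25 in plate): yield φR_n = 1.0×0.6×50×0.25×3.125 = 23.4 kips; rupture φR_n = 0.75×0.6×65×0.25×3.125 = 22.9 kips; take 22.9 kips (rupture).
Governing: min(26.1, 22.9) = 22.9 kips → base-metal shear.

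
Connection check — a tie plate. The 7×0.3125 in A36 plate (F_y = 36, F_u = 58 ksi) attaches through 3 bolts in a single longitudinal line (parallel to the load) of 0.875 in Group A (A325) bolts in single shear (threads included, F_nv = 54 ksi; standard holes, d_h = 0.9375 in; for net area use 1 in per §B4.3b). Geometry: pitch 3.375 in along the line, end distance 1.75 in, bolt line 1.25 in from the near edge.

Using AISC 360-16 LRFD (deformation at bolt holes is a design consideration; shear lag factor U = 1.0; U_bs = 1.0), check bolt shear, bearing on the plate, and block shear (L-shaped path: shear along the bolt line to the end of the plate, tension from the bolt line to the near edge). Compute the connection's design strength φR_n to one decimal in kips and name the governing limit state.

Bolt shear: A_b = π(0.875)²/4 = 0.60132 in². φR_n = 0.75 × 54 × 0.60132 × 3 × 1 = 73.1 kips.
Bearing (0.3125 in plate, F_u = 58 ksi): end bolts L_c = 1.75 − 0.9375/2 = 1.28125, R_n = min(1.2×1.28125×0.3125×58, 2.4×0.875×0.3125×58) = 27.867 kips/bolt; interior L_c = 3.375 − 0.9375 = 2.4375, R_n = 38.063 kips/bolt. φR_n = 0.75 × (1×27.867 + 2×38.063) = 78.0 kips.
Block shear: shear path 1×[1.75+2×3.375] = 1×8.5 in, A_gv = 2.6563, A_nv = 1×(8.5 − 2.5×1)×0.3125 = 1.875 in²; tension to near edge: (1.25 − 0.5×1)×0.3125 = 0.23438 in². R_n = min(0.6×58×1.875, 0.6×36×2.6563) + 1.0×58×0.23438 = min(65.25, 57.376) + 13.594 = 70.97 kips. φR_n = 0.75 × 70.97 = 53.2 kips.
Governing: min(73.1, 78.0, 53.2) = 53.2 kips → block shear.

53.2 kips (block shear governs)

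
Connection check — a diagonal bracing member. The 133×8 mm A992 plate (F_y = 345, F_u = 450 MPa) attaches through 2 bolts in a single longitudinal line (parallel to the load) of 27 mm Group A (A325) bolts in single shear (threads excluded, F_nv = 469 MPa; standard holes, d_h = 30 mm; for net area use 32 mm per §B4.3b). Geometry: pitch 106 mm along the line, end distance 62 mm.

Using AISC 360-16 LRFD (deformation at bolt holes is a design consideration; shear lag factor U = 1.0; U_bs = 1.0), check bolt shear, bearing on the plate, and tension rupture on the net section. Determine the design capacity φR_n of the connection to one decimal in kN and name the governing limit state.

272.7 kN (net-section rupture governs)

Bolt shear: A_b = π(27)²/4 = 572.56 mm². φR_n = 0.75 × 469 × 572.56 × 2 × 1 = 402.8 kN.
Bearing (8 mm plate, F_u = 450 MPa): end bolts L_c = 62 − 30/2 = 47, R_n = min(1.2×47×8×450, 2.4×27×8×450) = 203.04 kN/bolt; interior L_c = 106 − 30 = 76, R_n = 233.28 kN/bolt. φR_n = 0.75 × (1×203.04 + 1×233.28) = 327.2 kN.
Tension rupture (net): A_n = (133 − 1×32)×8 = 808 mm² (U = 1.0, A_e = A_n). φR_n = 0.75 × 450 × 808 = 272.7 kN.
Governing: min(402.8, 327.2, 272.7) = 272.7 kN → net-section rupture.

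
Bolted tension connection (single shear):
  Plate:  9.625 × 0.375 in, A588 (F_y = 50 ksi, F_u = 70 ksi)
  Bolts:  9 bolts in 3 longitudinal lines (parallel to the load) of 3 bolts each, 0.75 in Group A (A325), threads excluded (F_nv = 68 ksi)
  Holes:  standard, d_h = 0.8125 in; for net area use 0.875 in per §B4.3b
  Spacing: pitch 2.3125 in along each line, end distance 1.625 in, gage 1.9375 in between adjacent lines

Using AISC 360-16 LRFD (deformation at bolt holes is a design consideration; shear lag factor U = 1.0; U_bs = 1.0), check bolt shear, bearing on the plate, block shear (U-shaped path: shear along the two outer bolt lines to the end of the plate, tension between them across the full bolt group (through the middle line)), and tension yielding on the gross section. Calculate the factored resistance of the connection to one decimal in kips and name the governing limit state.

137.8 kips (block shear governs)

Bolt shear: A_b = π(0.75)²/4 = 0.44179 in². φR_n = 0.75 × 68 × 0.44179 × 9 × 1 = 202.8 kips.
Bearing (0.375 in plate, F_u = 70 ksi): end bolts L_c = 1.625 − 0.8125/2 = 1.21875, R_n = min(1.2×1.21875×0.375×70, 2.4×0.75×0.375×70) = 38.391 kips/bolt; interior L_c = 2.3125 − 0.8125 = 1.5, R_n = 47.25 kips/bolt. φR_n = 0.75 × (3×38.391 + 6×47.25) = 299.0 kips.
Block shear: shear path 2×[1.625+2×2.3125] = 2×6.25 in, A_gv = 4.6875, A_nv = 2×(6.25 − 2.5×0.875)×0.375 = 3.0469 in²; tension across gage: (3.875 − 2×0.875)×0.375 = 0.79688 in². R_n = min(0.6×70×3.0469, 0.6×50×4.6875) + 1.0×70×0.79688 = min(127.97, 140.63) + 55.782 = 183.75 kips. φR_n = 0.75 × 183.75 = 137.8 kips.
Tension yield (gross): A_g = 9.625×0.375 = 3.6094 in². φR_n = 0.90 × 50 × 3.6094 = 162.4 kips.
Governing: min(202.8, 299.0, 137.8, 162.4) = 137.8 kips → block shear.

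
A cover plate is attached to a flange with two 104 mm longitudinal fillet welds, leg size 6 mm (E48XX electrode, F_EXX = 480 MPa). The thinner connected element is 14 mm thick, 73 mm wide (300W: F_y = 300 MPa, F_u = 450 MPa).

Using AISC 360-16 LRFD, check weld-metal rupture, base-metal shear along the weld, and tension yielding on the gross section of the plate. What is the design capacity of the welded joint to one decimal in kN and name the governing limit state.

Weld metal: throat = 0.707×6 = 4.242 mm, L = 2×104 = 208 mm. φR_n = 0.75 × 0.6 × 480 × 4.242 × 208 = 190.6 kN.
Base metal shear (14 mm plate): yield φR_n = 1.0×0.6×300×14×208 = 524.2 kN; rupture φR_n = 0.75×0.6×450×14×208 = 589.7 kN; take 524.2 kN (yield).
Tension yield (gross): A_g = 73×14 = 1022 mm². φR_n = 0.90 × 300 × 1022 = 275.9 kN.
Governing: min(190.6, 524.2, 275.9) = 190.6 kN → weld metal.

190.6 kN (weld metal governs)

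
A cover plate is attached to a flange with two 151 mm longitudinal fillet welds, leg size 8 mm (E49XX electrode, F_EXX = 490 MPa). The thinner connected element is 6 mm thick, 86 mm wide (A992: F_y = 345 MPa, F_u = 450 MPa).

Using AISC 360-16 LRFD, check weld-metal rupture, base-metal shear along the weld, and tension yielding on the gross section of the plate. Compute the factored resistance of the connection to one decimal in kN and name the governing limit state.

Weld metal: throat = 0.707×8 = 5.656 mm, L = 2×151 = 302 mm. φR_n = 0.75 × 0.6 × 490 × 5.656 × 302 = 376.6 kN.
Base metal shear (6 mm plate): yield φR_n = 1.0×0.6×345×6×302 = 375.1 kN; rupture φR_n = 0.75×0.6×450×6×302 = 366.9 kN; take 366.9 kN (rupture).
Tension yield (gross): A_g = 86×6 = 516 mm². φR_n = 0.90 × 345 × 516 = 160.2 kN.
Governing: min(376.6, 366.9, 160.2) = 160.2 kN → gross-section yield.

160.2 kN (gross-section yield governs)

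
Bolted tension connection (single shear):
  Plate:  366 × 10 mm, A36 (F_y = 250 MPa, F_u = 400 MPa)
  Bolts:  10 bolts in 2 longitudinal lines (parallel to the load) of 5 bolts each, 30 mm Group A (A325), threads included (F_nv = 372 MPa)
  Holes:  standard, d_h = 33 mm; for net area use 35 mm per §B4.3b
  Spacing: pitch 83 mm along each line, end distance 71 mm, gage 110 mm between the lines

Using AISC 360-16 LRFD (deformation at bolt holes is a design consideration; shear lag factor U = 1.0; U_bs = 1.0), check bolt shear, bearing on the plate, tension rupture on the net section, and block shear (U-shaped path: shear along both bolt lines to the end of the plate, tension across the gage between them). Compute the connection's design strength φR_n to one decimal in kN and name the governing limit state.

888.0 kN (net-section rupture governs)

Bolt shear: A_b = π(30)²/4 = 706.86 mm². φR_n = 0.75 × 372 × 706.86 × 10 × 1 = 1972.1 kN.
Bearing (10 mm plate, F_u = 400 MPa): end bolts L_c = 71 − 33/2 = 54.5, R_n = min(1.2×54.5×10×400, 2.4×30×10×400) = 261.6 kN/bolt; interior L_c = 83 − 33 = 50, R_n = 240 kN/bolt. φR_n = 0.75 × (2×261.6 + 8×240) = 1832.4 kN.
Tension rupture (net): A_n = (366 − 2×35)×10 = 2960 mm² (U = 1.0, A_e = A_n). φR_n = 0.75 × 400 × 2960 = 888.0 kN.
Block shear: shear path 2×[71+4×83] = 2×403 mm, A_gv = 8060, A_nv = 2×(403 − 4.5×35)×10 = 4910 mm²; tension across gage: (110 − 1×35)×10 = 750 mm². R_n = min(0.6×400×4910, 0.6×250×8060) + 1.0×400×750 = min(1178.4, 1209) + 300 = 1478.4 kN. φR_n = 0.75 × 1478.4 = 1108.8 kN.
Governing: min(1972.1, 1832.4, 888.0, 1108.8) = 888.0 kN → net-section rupture.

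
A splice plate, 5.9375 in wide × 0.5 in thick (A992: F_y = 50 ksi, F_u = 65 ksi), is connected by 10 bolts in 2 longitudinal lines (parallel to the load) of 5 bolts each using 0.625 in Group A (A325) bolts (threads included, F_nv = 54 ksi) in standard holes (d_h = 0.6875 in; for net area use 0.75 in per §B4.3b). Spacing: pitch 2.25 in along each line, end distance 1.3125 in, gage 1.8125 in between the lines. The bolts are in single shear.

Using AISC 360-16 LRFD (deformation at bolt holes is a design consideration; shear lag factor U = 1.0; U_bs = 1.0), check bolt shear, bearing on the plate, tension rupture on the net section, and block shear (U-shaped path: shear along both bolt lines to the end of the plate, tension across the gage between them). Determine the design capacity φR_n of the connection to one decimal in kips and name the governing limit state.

108.2 kips (net-section rupture governs)

Bolt shear: A_b = π(0.625)²/4 = 0.3068 in². φR_n = 0.75 × 54 × 0.3068 × 10 × 1 = 124.3 kips.
Bearing (0.5 in plate, F_u = 65 ksi): end bolts L_c = 1.3125 − 0.6875/2 = 0.96875, R_n = min(1.2×0.96875×0.5×65, 2.4×0.625×0.5×65) = 37.781 kips/bolt; interior L_c = 2.25 − 0.6875 = 1.5625, R_n = 48.75 kips/bolt. φR_n = 0.75 × (2×37.781 + 8×48.75) = 349.2 kips.
Tension rupture (net): A_n = (5.9375 − 2×0.75)×0.5 = 2.2188 in² (U = 1.0, A_e = A_n). φR_n = 0.75 × 65 × 2.2188 = 108.2 kips.
Block shear: shear path 2×[1.3125+4×2.25] = 2×10.3125 in, A_gv = 10.313, A_nv = 2×(10.3125 − 4.5×0.75)×0.5 = 6.9375 in²; tension across gage: (1.8125 − 1×0.75)×0.5 = 0.53125 in². R_n = min(0.6×65×6.9375, 0.6×50×10.313) + 1.0×65×0.53125 = min(270.56, 309.39) + 34.531 = 305.09 kips. φR_n = 0.75 × 305.09 = 228.8 kips.
Governing: min(124.3, 349.2, 108.2, 228.8) = 108.2 kips → net-section rupture.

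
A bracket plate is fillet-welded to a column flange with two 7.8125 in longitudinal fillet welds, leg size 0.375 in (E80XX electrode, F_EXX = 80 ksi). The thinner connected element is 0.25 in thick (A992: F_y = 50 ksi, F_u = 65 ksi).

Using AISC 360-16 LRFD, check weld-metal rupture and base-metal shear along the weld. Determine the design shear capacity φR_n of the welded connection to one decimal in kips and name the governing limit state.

114.3 kips (base-metal shear governs)

Weld metal: throat = 0.707×0.375 = 0.26513 in, L = 2×7.8125 = 15.625 in. φR_n = 0.75 × 0.6 × 80 × 0.26513 × 15.625 = 149.1 kips.
Base metal shear (0.25 in plate): yield φR_n = 1.0×0.6×50×0.25×15.625 = 117.2 kips; rupture φR_n = 0.75×0.6×65×0.25×15.625 = 114.3 kips; take 114.3 kips (rupture).
Governing: min(149.1, 114.3) = 114.3 kips → base-metal shear.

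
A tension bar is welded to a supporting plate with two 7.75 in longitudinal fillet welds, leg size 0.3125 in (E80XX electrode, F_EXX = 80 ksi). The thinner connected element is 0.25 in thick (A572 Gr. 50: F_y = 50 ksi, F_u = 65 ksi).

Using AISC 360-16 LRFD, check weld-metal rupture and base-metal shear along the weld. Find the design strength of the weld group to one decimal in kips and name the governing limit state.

113.3 kips (base-metal shear governs)

Weld metal: throat = 0.707×0.3125 = 0.22094 in, L = 2×7.75 = 15.5 in. φR_n = 0.75 × 0.6 × 80 × 0.22094 × 15.5 = 123.3 kips.
Base metal shear (0.25 in plate): yield φR_n = 1.0×0.6×50×0.25×15.5 = 116.3 kips; rupture φR_n = 0.75×0.6×65×0.25×15.5 = 113.3 kips; take 113.3 kips (rupture).
Governing: min(123.3, 113.3) = 113.3 kips → base-metal shear.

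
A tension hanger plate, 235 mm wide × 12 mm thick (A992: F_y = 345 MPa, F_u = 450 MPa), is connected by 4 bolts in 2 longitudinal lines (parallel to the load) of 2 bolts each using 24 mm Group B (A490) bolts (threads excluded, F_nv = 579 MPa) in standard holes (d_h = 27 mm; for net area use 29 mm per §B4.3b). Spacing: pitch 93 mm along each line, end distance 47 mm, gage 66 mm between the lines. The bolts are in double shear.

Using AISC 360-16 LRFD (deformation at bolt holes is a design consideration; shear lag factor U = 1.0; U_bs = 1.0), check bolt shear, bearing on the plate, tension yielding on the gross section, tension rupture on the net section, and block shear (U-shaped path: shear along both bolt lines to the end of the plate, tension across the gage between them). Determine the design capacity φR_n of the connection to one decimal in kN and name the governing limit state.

618.8 kN (block shear governs)

Bolt shear: A_b = π(24)²/4 = 452.39 mm². φR_n = 0.75 × 579 × 452.39 × 4 × 2 = 1571.6 kN.
Bearing (12 mm plate, F_u = 450 MPa): end bolts L_c = 47 − 27/2 = 33.5, R_n = min(1.2×33.5×12×450, 2.4×24×12×450) = 217.08 kN/bolt; interior L_c = 93 − 27 = 66, R_n = 311.04 kN/bolt. φR_n = 0.75 × (2×217.08 + 2×311.04) = 792.2 kN.
Tension yield (gross): A_g = 235×12 = 2820 mm². φR_n = 0.90 × 345 × 2820 = 875.6 kN.
Tension rupture (net): A_n = (235 − 2×29)×12 = 2124 mm² (U = 1.0, A_e = A_n). φR_n = 0.75 × 450 × 2124 = 716.9 kN.
Block shear: shear path 2×[47+1×93] = 2×140 mm, A_gv = 3360, A_nv = 2×(140 − 1.5×29)×12 = 2316 mm²; tension across gage: (66 − 1×29)×12 = 444 mm². R_n = min(0.6×450×2316, 0.6×345×3360) + 1.0×450×444 = min(625.32, 695.52) + 199.8 = 825.12 kN. φR_n = 0.75 × 825.12 = 618.8 kN.
Governing: min(1571.6, 792.2, 875.6, 716.9, 618.8) = 618.8 kN → block shear.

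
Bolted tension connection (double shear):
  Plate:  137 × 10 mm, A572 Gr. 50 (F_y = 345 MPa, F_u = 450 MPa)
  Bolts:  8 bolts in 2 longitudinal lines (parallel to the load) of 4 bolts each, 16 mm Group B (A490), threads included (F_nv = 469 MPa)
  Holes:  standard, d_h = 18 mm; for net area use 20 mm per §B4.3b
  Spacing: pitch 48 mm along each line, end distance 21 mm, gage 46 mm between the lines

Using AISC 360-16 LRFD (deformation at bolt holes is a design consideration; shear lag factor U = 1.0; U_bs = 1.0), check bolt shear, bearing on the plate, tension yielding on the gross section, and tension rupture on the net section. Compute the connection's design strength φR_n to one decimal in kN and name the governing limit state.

327.4 kN (net-section rupture governs)

Bolt shear: A_b = π(16)²/4 = 201.06 mm². φR_n = 0.75 × 469 × 201.06 × 8 × 2 = 1131.6 kN.
Bearing (10 mm plate, F_u = 450 MPa): end bolts L_c = 21 − 18/2 = 12, R_n = min(1.2×12×10×450, 2.4×16×10×450) = 64.8 kN/bolt; interior L_c = 48 − 18 = 30, R_n = 162 kN/bolt. φR_n = 0.75 × (2×64.8 + 6×162) = 826.2 kN.
Tension yield (gross): A_g = 137×10 = 1370 mm². φR_n = 0.90 × 345 × 1370 = 425.4 kN.
Tension rupture (net): A_n = (137 − 2×20)×10 = 970 mm² (U = 1.0, A_e = A_n). φR_n = 0.75 × 450 × 970 = 327.4 kN.
Governing: min(1131.6, 826.2, 425.4, 327.4) = 327.4 kN → net-section rupture.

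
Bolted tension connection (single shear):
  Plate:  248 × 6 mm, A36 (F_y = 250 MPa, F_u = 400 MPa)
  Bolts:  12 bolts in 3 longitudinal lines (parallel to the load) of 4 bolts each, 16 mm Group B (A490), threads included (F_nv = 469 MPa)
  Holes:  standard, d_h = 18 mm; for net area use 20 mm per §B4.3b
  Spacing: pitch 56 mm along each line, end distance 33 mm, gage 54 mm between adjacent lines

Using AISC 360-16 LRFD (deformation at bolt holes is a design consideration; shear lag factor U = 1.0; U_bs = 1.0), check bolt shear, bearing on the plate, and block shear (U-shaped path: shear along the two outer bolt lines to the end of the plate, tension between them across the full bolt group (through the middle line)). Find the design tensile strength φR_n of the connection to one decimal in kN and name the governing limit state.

393.8 kN (block shear governs)

Bolt shear: A_b = π(16)²/4 = 201.06 mm². φR_n = 0.75 × 469 × 201.06 × 12 × 1 = 848.7 kN.
Bearing (6 mm plate, F_u = 400 MPa): end bolts L_c = 33 − 18/2 = 24, R_n = min(1.2×24×6×400, 2.4×16×6×400) = 69.12 kN/bolt; interior L_c = 56 − 18 = 38, R_n = 92.16 kN/bolt. φR_n = 0.75 × (3×69.12 + 9×92.16) = 777.6 kN.
Block shear: shear path 2×[33+3×56] = 2×201 mm, A_gv = 2412, A_nv = 2×(201 − 3.5×20)×6 = 1572 mm²; tension across gage: (108 − 2×20)×6 = 408 mm². R_n = min(0.6×400×1572, 0.6×250×2412) + 1.0×400×408 = min(377.28, 361.8) + 163.2 = 525 kN. φR_n = 0.75 × 525 = 393.8 kN.
Governing: min(848.7, 777.6, 393.8) = 393.8 kN → block shear.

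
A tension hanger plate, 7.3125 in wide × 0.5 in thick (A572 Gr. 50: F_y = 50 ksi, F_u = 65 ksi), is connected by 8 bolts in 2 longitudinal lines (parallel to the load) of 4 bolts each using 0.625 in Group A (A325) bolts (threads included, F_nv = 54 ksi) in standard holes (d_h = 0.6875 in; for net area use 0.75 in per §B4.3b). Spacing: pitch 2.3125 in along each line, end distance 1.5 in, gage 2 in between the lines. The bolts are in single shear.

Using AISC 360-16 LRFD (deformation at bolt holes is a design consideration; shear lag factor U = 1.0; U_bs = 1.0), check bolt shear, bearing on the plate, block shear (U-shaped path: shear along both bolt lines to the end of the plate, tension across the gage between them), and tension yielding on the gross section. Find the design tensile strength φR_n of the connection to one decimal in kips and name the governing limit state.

99.4 kips (bolt shear governs)

Bolt shear: A_b = π(0.625)²/4 = 0.3068 in². φR_n = 0.75 × 54 × 0.3068 × 8 × 1 = 99.4 kips.
Bearing (0.5 in plate, F_u = 65 ksi): end bolts L_c = 1.5 − 0.6875/2 = 1.15625, R_n = min(1.2×1.15625×0.5×65, 2.4×0.625×0.5×65) = 45.094 kips/bolt; interior L_c = 2.3125 − 0.6875 = 1.625, R_n = 48.75 kips/bolt. φR_n = 0.75 × (2×45.094 + 6×48.75) = 287.0 kips.
Block shear: shear path 2×[1.5+3×2.3125] = 2×8.4375 in, A_gv = 8.4375, A_nv = 2×(8.4375 − 3.5×0.75)×0.5 = 5.8125 in²; tension across gage: (2 − 1×0.75)×0.5 = 0.625 in². R_n = min(0.6×65×5.8125, 0.6×50×8.4375) + 1.0×65×0.625 = min(226.69, 253.13) + 40.625 = 267.32 kips. φR_n = 0.75 × 267.32 = 200.5 kips.
Tension yield (gross): A_g = 7.3125×0.5 = 3.6563 in². φR_n = 0.90 × 50 × 3.6563 = 164.5 kips.
Governing: min(99.4, 287.0, 200.5, 164.5) = 99.4 kips → bolt shear.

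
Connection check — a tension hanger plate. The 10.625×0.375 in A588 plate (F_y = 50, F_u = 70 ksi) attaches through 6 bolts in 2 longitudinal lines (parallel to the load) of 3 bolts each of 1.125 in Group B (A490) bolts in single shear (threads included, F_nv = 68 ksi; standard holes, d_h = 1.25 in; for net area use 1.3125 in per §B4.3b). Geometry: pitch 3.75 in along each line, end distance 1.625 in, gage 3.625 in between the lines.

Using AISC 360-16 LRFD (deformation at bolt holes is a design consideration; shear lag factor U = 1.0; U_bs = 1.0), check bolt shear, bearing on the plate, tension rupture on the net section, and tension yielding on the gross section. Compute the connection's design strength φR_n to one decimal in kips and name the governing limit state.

Bolt shear: A_b = π(1.125)²/4 = 0.99402 in². φR_n = 0.75 × 68 × 0.99402 × 6 × 1 = 304.2 kips.
Bearing (0.375 in plate, F_u = 70 ksi): end bolts L_c = 1.625 − 1.25/2 = 1, R_n = min(1.2×1×0.375×70, 2.4×1.125×0.375×70) = 31.5 kips/bolt; interior L_c = 3.75 − 1.25 = 2.5, R_n = 70.875 kips/bolt. φR_n = 0.75 × (2×31.5 + 4×70.875) = 259.9 kips.
Tension rupture (net): A_n = (10.625 − 2×1.3125)×0.375 = 3 in² (U = 1.0, A_e = A_n). φR_n = 0.75 × 70 × 3 = 157.5 kips.
Tension yield (gross): A_g = 10.625×0.375 = 3.9844 in². φR_n = 0.90 × 50 × 3.9844 = 179.3 kips.
Governing: min(304.2, 259.9, 157.5, 179.3) = 157.5 kips → net-section rupture.

157.5 kips (net-section rupture governs)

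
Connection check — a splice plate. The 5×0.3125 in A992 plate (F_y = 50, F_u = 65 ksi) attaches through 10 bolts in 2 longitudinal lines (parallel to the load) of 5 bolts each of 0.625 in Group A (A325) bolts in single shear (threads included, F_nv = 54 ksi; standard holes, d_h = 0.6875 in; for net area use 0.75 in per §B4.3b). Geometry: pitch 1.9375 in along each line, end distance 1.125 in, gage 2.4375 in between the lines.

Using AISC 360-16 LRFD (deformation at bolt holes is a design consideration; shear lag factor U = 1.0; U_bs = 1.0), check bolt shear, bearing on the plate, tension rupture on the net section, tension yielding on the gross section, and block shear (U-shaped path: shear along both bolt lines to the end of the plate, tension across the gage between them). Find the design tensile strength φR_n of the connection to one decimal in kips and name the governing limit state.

Bolt shear: A_b = π(0.625)²/4 = 0.3068 in². φR_n = 0.75 × 54 × 0.3068 × 10 × 1 = 124.3 kips.
Bearing (0.3125 in plate, F_u = 65 ksi): end bolts L_c = 1.125 − 0.6875/2 = 0.78125, R_n = min(1.2×0.78125×0.3125×65, 2.4×0.625×0.3125×65) = 19.043 kips/bolt; interior L_c = 1.9375 − 0.6875 = 1.25, R_n = 30.469 kips/bolt. φR_n = 0.75 × (2×19.043 + 8×30.469) = 211.4 kips.
Tension rupture (net): A_n = (5 − 2×0.75)×0.3125 = 1.0938 in² (U = 1.0, A_e = A_n). φR_n = 0.75 × 65 × 1.0938 = 53.3 kips.
Tension yield (gross): A_g = 5×0.3125 = 1.5625 in². φR_n = 0.90 × 50 × 1.5625 = 70.3 kips.
Block shear: shear path 2×[1.125+4×1.9375] = 2×8.875 in, A_gv = 5.5469, A_nv = 2×(8.875 − 4.5×0.75)×0.3125 = 3.4375 in²; tension across gage: (2.4375 − 1×0.75)×0.3125 = 0.52734 in². R_n = min(0.6×65×3.4375, 0.6×50×5.5469) + 1.0×65×0.52734 = min(134.06, 166.41) + 34.277 = 168.34 kips. φR_n = 0.75 × 168.34 = 126.3 kips.
Governing: min(124.3, 211.4, 53.3, 70.3, 126.3) = 53.3 kips → net-section rupture.

53.3 kips (net-section rupture governs)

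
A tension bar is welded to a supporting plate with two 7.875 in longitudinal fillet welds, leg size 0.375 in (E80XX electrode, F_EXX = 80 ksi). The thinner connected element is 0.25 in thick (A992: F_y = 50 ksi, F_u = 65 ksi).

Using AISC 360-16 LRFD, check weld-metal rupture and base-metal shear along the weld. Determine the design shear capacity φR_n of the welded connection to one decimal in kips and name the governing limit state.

115.2 kips (base-metal shear governs)

Weld metal: throat = 0.707×0.375 = 0.26513 in, L = 2×7.875 = 15.75 in. φR_n = 0.75 × 0.6 × 80 × 0.26513 × 15.75 = 150.3 kips.
Base metal shear (0.25 in plate): yield φR_n = 1.0×0.6×50×0.25×15.75 = 118.1 kips; rupture φR_n = 0.75×0.6×65×0.25×15.75 = 115.2 kips; take 115.2 kips (rupture).
Governing: min(150.3, 115.2) = 115.2 kips → base-metal shear.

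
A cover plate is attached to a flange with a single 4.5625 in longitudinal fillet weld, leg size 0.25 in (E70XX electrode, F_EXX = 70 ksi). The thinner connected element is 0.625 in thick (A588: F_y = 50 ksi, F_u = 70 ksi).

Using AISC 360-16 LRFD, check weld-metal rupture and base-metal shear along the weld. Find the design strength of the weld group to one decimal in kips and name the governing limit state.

25.4 kips (weld metal governs)

Weld metal: throat = 0.707×0.25 = 0.17675 in, L = 4.5625 in. φR_n = 0.75 × 0.6 × 70 × 0.17675 × 4.5625 = 25.4 kips.
Base metal shear (0.625 in plate): yield φR_n = 1.0×0.6×50×0.625×4.5625 = 85.5 kips; rupture φR_n = 0.75×0.6×70×0.625×4.5625 = 89.8 kips; take 85.5 kips (yield).
Governing: min(25.4, 85.5) = 25.4 kips → weld metal.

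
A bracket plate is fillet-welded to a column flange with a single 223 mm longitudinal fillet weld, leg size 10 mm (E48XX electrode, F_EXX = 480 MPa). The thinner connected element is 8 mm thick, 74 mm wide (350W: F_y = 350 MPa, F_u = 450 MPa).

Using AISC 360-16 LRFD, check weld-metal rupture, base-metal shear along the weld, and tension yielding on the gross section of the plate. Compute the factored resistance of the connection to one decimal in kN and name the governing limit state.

186.5 kN (gross-section yield governs)

Weld metal: throat = 0.707×10 = 7.07 mm, L = 223 mm. φR_n = 0.75 × 0.6 × 480 × 7.07 × 223 = 340.5 kN.
Base metal shear (8 mm plate): yield φR_n = 1.0×0.6×350×8×223 = 374.6 kN; rupture φR_n = 0.75×0.6×450×8×223 = 361.3 kN; take 361.3 kN (rupture).
Tension yield (gross): A_g = 74×8 = 592 mm². φR_n = 0.90 × 350 × 592 = 186.5 kN.
Governing: min(340.5, 361.3, 186.5) = 186.5 kN → gross-section yield.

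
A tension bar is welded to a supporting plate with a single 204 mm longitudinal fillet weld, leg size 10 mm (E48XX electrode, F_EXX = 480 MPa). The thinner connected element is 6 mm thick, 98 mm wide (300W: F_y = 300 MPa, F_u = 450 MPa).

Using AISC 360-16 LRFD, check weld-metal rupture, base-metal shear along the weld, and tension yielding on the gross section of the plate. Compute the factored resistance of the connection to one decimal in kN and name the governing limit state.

158.8 kN (gross-section yield governs)

Weld metal: throat = 0.707×10 = 7.07 mm, L = 204 mm. φR_n = 0.75 × 0.6 × 480 × 7.07 × 204 = 311.5 kN.
Base metal shear (6 mm plate): yield φR_n = 1.0×0.6×300×6×204 = 220.3 kN; rupture φR_n = 0.75×0.6×450×6×204 = 247.9 kN; take 220.3 kN (yield).
Tension yield (gross): A_g = 98×6 = 588 mm². φR_n = 0.90 × 300 × 588 = 158.8 kN.
Governing: min(311.5, 220.3, 158.8) = 158.8 kN → gross-section yield.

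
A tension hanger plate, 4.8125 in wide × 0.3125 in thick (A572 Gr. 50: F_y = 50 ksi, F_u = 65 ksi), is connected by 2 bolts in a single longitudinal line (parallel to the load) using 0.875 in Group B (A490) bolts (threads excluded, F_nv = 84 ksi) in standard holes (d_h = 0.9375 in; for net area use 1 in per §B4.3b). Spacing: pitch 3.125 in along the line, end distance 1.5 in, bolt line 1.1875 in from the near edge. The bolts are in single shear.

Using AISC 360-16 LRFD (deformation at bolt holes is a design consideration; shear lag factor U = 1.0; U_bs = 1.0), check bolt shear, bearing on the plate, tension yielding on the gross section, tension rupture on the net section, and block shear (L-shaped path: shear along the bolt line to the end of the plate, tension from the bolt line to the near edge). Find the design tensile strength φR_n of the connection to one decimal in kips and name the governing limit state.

Bolt shear: A_b = π(0.875)²/4 = 0.60132 in². φR_n = 0.75 × 84 × 0.60132 × 2 × 1 = 75.8 kips.
Bearing (0.3125 in plate, F_u = 65 ksi): end bolts L_c = 1.5 − 0.9375/2 = 1.03125, R_n = min(1.2×1.03125×0.3125×65, 2.4×0.875×0.3125×65) = 25.137 kips/bolt; interior L_c = 3.125 − 0.9375 = 2.1875, R_n = 42.656 kips/bolt. φR_n = 0.75 × (1×25.137 + 1×42.656) = 50.8 kips.
Tension yield (gross): A_g = 4.8125×0.3125 = 1.5039 in². φR_n = 0.90 × 50 × 1.5039 = 67.7 kips.
Tension rupture (net): A_n = (4.8125 − 1×1)×0.3125 = 1.1914 in² (U = 1.0, A_e = A_n). φR_n = 0.75 × 65 × 1.1914 = 58.1 kips.
Block shear: shear path 1×[1.5+1×3.125] = 1×4.625 in, A_gv = 1.4453, A_nv = 1×(4.625 − 1.5×1)×0.3125 = 0.97656 in²; tension to near edge: (1.1875 − 0.5×1)×0.3125 = 0.21484 in². R_n = min(0.6×65×0.97656, 0.6×50×1.4453) + 1.0×65×0.21484 = min(38.086, 43.359) + 13.965 = 52.051 kips. φR_n = 0.75 × 52.051 = 39.0 kips.
Governing: min(75.8, 50.8, 67.7, 58.1, 39.0) = 39.0 kips → block shear.

39.0 kips (block shear governs)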